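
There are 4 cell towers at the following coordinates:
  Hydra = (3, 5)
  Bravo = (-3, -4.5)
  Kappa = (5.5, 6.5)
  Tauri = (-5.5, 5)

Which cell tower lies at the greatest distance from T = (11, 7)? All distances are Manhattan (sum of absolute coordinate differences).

Bravo

d(T, Hydra) = |11−3| + |7−5| = 8 + 2 = 10
d(T, Bravo) = |11−(-3)| + |7−(-4.5)| = 14 + 11.5 = 25.5
d(T, Kappa) = |11−5.5| + |7−6.5| = 5.5 + 0.5 = 6
d(T, Tauri) = |11−(-5.5)| + |7−5| = 16.5 + 2 = 18.5
The largest is to Bravo.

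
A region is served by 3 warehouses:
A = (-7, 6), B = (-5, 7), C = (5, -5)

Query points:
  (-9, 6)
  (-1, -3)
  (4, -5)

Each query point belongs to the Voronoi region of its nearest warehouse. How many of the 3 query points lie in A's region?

1

(-9, 6) — d² to each: A:4, B:17, C:317 → nearest is A
(-1, -3) — d² to each: A:117, B:116, C:40 → nearest is C
(4, -5) — d² to each: A:242, B:225, C:1 → nearest is C
1 of the 3 points has A as nearest.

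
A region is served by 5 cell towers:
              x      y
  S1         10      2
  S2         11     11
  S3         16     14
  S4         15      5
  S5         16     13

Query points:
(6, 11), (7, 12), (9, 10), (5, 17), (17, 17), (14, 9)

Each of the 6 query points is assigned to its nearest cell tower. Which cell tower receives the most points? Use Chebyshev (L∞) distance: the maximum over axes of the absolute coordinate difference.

(6, 11) — d to each: S1:9, S2:5, S3:10, S4:9, S5:10 → nearest is S2
(7, 12) — d to each: S1:10, S2:4, S3:9, S4:8, S5:9 → nearest is S2
(9, 10) — d to each: S1:8, S2:2, S3:7, S4:6, S5:7 → nearest is S2
(5, 17) — d to each: S1:15, S2:6, S3:11, S4:12, S5:11 → nearest is S2
(17, 17) — d to each: S1:15, S2:6, S3:3, S4:12, S5:4 → nearest is S3
(14, 9) — d to each: S1:7, S2:3, S3:5, S4:4, S5:4 → nearest is S2
Tally — S2:5, S3:1. S2 captures the most (5).

S2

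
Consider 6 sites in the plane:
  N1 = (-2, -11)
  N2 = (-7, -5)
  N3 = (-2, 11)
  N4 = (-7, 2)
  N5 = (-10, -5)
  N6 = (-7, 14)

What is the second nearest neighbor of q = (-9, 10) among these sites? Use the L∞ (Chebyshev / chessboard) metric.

d(q,N1) = max(7, 21) = 21
d(q,N2) = max(2, 15) = 15
d(q,N3) = max(7, 1) = 7
d(q,N4) = max(2, 8) = 8
d(q,N5) = max(1, 15) = 15
d(q,N6) = max(2, 4) = 4
Sorted ascending: N6, N3, N4, … — the second-nearest is N3.

N3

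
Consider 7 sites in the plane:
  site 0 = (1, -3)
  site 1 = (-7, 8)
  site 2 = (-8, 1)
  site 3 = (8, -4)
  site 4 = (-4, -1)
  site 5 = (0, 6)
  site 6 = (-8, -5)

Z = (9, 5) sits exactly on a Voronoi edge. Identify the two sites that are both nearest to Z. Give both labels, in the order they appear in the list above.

site 3 and site 5

Squared distances from Z to each site:
d²(Z, site 0) = 64 + 64 = 128
d²(Z, site 1) = 256 + 9 = 265
d²(Z, site 2) = 289 + 16 = 305
d²(Z, site 3) = 1 + 81 = 82
d²(Z, site 4) = 169 + 36 = 205
d²(Z, site 5) = 81 + 1 = 82
d²(Z, site 6) = 289 + 100 = 389
Z is equidistant from site 3 and site 5 (both at squared distance 82), and every other site is strictly farther — so Z lies on the site 3–site 5 Voronoi edge.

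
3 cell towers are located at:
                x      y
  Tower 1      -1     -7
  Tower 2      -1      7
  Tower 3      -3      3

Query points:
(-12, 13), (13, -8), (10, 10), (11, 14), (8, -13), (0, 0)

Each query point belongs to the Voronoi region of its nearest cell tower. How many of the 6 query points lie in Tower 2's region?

(-12, 13) — d² to each: Tower 1:521, Tower 2:157, Tower 3:181 → nearest is Tower 2
(13, -8) — d² to each: Tower 1:197, Tower 2:421, Tower 3:377 → nearest is Tower 1
(10, 10) — d² to each: Tower 1:410, Tower 2:130, Tower 3:218 → nearest is Tower 2
(11, 14) — d² to each: Tower 1:585, Tower 2:193, Tower 3:317 → nearest is Tower 2
(8, -13) — d² to each: Tower 1:117, Tower 2:481, Tower 3:377 → nearest is Tower 1
(0, 0) — d² to each: Tower 1:50, Tower 2:50, Tower 3:18 → nearest is Tower 3
3 of the 6 points have Tower 2 as nearest.

3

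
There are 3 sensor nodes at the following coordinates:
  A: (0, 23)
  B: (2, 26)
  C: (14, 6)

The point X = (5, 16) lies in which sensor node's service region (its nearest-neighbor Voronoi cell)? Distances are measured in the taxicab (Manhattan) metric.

A

d(X,A) = |5−0| + |16−23| = 5 + 7 = 12
d(X,B) = |5−2| + |16−26| = 3 + 10 = 13
d(X,C) = |5−14| + |16−6| = 9 + 10 = 19
The smallest is to A, so X lies in the Voronoi region of A.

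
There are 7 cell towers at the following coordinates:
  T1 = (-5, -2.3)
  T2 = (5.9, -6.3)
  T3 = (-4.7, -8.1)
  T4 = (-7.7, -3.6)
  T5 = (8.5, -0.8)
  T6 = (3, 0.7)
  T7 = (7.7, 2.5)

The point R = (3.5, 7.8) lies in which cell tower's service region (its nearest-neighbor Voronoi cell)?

Squared Euclidean distances:
|RT1|² = (3.5−(-5))² + (7.8−(-2.3))² = 72.25 + 102.01 = 174.26
|RT2|² = (3.5−5.9)² + (7.8−(-6.3))² = 5.76 + 198.81 = 204.57
|RT3|² = (3.5−(-4.7))² + (7.8−(-8.1))² = 67.24 + 252.81 = 320.05
|RT4|² = (3.5−(-7.7))² + (7.8−(-3.6))² = 125.44 + 129.96 = 255.4
|RT5|² = (3.5−8.5)² + (7.8−(-0.8))² = 25 + 73.96 = 98.96
|RT6|² = (3.5−3)² + (7.8−0.7)² = 0.25 + 50.41 = 50.66
|RT7|² = (3.5−7.7)² + (7.8−2.5)² = 17.64 + 28.09 = 45.73
T7 is nearest.

T7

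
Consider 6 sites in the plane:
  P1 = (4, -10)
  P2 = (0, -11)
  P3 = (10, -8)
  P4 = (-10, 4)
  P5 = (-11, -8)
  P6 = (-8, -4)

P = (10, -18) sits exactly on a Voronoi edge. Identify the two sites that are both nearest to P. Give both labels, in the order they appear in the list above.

Squared distances from P to each site:
|PP1|² = (10−4)² + (-18−(-10))² = 36 + 64 = 100
|PP2|² = (10−0)² + (-18−(-11))² = 100 + 49 = 149
|PP3|² = (10−10)² + (-18−(-8))² = 0 + 100 = 100
|PP4|² = (10−(-10))² + (-18−4)² = 400 + 484 = 884
|PP5|² = (10−(-11))² + (-18−(-8))² = 441 + 100 = 541
|PP6|² = (10−(-8))² + (-18−(-4))² = 324 + 196 = 520
P is equidistant from P1 and P3 (both at squared distance 100), and every other site is strictly farther — so P lies on the P1–P3 Voronoi edge.

P1 and P3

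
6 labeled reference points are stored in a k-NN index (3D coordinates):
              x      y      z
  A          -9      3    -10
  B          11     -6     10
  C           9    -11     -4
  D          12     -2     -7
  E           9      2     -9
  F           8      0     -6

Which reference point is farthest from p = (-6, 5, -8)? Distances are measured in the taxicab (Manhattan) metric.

d(p,A) = |-6−(-9)| + |5−3| + |-8−(-10)| = 3 + 2 + 2 = 7
d(p,B) = |-6−11| + |5−(-6)| + |-8−10| = 17 + 11 + 18 = 46
d(p,C) = |-6−9| + |5−(-11)| + |-8−(-4)| = 15 + 16 + 4 = 35
d(p,D) = |-6−12| + |5−(-2)| + |-8−(-7)| = 18 + 7 + 1 = 26
d(p,E) = |-6−9| + |5−2| + |-8−(-9)| = 15 + 3 + 1 = 19
d(p,F) = |-6−8| + |5−0| + |-8−(-6)| = 14 + 5 + 2 = 21
The largest is to B.

B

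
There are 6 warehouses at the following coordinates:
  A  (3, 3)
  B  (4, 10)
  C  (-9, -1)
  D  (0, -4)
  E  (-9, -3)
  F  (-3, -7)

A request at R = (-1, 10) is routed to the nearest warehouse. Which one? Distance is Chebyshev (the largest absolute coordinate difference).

d(R,A) = max(4, 7) = 7
d(R,B) = max(5, 0) = 5
d(R,C) = max(8, 11) = 11
d(R,D) = max(1, 14) = 14
d(R,E) = max(8, 13) = 13
d(R,F) = max(2, 17) = 17
B is nearest.

B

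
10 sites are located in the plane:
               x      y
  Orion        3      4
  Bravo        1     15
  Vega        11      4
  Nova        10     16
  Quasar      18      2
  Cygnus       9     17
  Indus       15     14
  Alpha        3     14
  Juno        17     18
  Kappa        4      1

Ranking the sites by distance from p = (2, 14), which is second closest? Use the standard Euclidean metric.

Since √ is increasing, it suffices to compare squared distances:
d²(p, Orion) = (2−3)² + (14−4)² = 1 + 100 = 101
d²(p, Bravo) = (2−1)² + (14−15)² = 1 + 1 = 2
d²(p, Vega) = (2−11)² + (14−4)² = 81 + 100 = 181
d²(p, Nova) = (2−10)² + (14−16)² = 64 + 4 = 68
d²(p, Quasar) = (2−18)² + (14−2)² = 256 + 144 = 400
d²(p, Cygnus) = (2−9)² + (14−17)² = 49 + 9 = 58
d²(p, Indus) = (2−15)² + (14−14)² = 169 + 0 = 169
d²(p, Alpha) = (2−3)² + (14−14)² = 1 + 0 = 1
d²(p, Juno) = (2−17)² + (14−18)² = 225 + 16 = 241
d²(p, Kappa) = (2−4)² + (14−1)² = 4 + 169 = 173
Sorted ascending: Alpha, Bravo, Cygnus, … — the second-nearest is Bravo.

Bravo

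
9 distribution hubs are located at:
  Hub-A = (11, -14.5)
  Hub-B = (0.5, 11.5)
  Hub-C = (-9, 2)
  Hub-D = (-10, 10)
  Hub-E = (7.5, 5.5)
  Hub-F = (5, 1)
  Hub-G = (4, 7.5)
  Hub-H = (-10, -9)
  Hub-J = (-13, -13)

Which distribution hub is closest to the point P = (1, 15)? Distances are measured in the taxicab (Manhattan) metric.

Hub-B

d(P, Hub-A) = |1−11| + |15−(-14.5)| = 10 + 29.5 = 39.5
d(P, Hub-B) = |1−0.5| + |15−11.5| = 0.5 + 3.5 = 4
d(P, Hub-C) = |1−(-9)| + |15−2| = 10 + 13 = 23
d(P, Hub-D) = |1−(-10)| + |15−10| = 11 + 5 = 16
d(P, Hub-E) = |1−7.5| + |15−5.5| = 6.5 + 9.5 = 16
d(P, Hub-F) = |1−5| + |15−1| = 4 + 14 = 18
d(P, Hub-G) = |1−4| + |15−7.5| = 3 + 7.5 = 10.5
d(P, Hub-H) = |1−(-10)| + |15−(-9)| = 11 + 24 = 35
d(P, Hub-J) = |1−(-13)| + |15−(-13)| = 14 + 28 = 42
Minimum is at Hub-B.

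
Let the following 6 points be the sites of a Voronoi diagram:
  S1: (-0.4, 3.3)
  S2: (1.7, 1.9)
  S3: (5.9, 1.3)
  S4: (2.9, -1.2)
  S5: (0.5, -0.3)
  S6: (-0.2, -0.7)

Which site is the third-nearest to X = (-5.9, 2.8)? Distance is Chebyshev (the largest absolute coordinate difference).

S5

d(X,S1) = max(5.5, 0.5) = 5.5
d(X,S2) = max(7.6, 0.9) = 7.6
d(X,S3) = max(11.8, 1.5) = 11.8
d(X,S4) = max(8.8, 4) = 8.8
d(X,S5) = max(6.4, 3.1) = 6.4
d(X,S6) = max(5.7, 3.5) = 5.7
Sorted ascending: S1, S6, S5, S2, … — the third-nearest is S5.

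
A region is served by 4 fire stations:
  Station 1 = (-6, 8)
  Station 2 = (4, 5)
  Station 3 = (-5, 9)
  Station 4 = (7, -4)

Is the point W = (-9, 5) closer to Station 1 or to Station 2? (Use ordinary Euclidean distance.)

Compare squared distances:
d²(W, Station 1) = (-9−(-6))² + (5−8)² = 9 + 9 = 18
d²(W, Station 2) = (-9−4)² + (5−5)² = 169 + 0 = 169
18 < 169, so Station 1 is closer.

Station 1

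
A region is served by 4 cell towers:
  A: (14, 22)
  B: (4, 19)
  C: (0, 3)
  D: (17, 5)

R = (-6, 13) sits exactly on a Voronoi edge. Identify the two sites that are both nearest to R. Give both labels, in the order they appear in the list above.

Squared distances from R to each site:
|RA|² = (-6−14)² + (13−22)² = 400 + 81 = 481
|RB|² = (-6−4)² + (13−19)² = 100 + 36 = 136
|RC|² = (-6−0)² + (13−3)² = 36 + 100 = 136
|RD|² = (-6−17)² + (13−5)² = 529 + 64 = 593
R is equidistant from B and C (both at squared distance 136), and every other site is strictly farther — so R lies on the B–C Voronoi edge.

B and C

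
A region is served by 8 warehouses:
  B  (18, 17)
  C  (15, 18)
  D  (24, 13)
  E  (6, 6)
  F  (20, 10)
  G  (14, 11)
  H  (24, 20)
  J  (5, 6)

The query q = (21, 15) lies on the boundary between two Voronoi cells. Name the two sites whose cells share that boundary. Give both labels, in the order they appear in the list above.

B and D

Squared distances from q to each site:
|qB|² = (21−18)² + (15−17)² = 9 + 4 = 13
|qC|² = (21−15)² + (15−18)² = 36 + 9 = 45
|qD|² = (21−24)² + (15−13)² = 9 + 4 = 13
|qE|² = (21−6)² + (15−6)² = 225 + 81 = 306
|qF|² = (21−20)² + (15−10)² = 1 + 25 = 26
|qG|² = (21−14)² + (15−11)² = 49 + 16 = 65
|qH|² = (21−24)² + (15−20)² = 9 + 25 = 34
|qJ|² = (21−5)² + (15−6)² = 256 + 81 = 337
q is equidistant from B and D (both at squared distance 13), and every other site is strictly farther — so q lies on the B–D Voronoi edge.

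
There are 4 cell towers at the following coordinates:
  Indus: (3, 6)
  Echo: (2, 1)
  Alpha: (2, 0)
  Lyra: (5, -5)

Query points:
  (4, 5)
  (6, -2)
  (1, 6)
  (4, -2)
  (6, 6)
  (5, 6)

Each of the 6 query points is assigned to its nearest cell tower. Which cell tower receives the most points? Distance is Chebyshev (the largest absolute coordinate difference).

(4, 5) — d to each: Indus:1, Echo:4, Alpha:5, Lyra:10 → nearest is Indus
(6, -2) — d to each: Indus:8, Echo:4, Alpha:4, Lyra:3 → nearest is Lyra
(1, 6) — d to each: Indus:2, Echo:5, Alpha:6, Lyra:11 → nearest is Indus
(4, -2) — d to each: Indus:8, Echo:3, Alpha:2, Lyra:3 → nearest is Alpha
(6, 6) — d to each: Indus:3, Echo:5, Alpha:6, Lyra:11 → nearest is Indus
(5, 6) — d to each: Indus:2, Echo:5, Alpha:6, Lyra:11 → nearest is Indus
Tally — Indus:4, Alpha:1, Lyra:1. Indus captures the most (4).

Indus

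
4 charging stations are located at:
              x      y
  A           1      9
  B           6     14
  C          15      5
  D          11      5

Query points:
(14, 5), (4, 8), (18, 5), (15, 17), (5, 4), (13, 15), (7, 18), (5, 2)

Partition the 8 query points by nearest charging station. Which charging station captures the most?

B

(14, 5) — d² to each: A:185, B:145, C:1, D:9 → nearest is C
(4, 8) — d² to each: A:10, B:40, C:130, D:58 → nearest is A
(18, 5) — d² to each: A:305, B:225, C:9, D:49 → nearest is C
(15, 17) — d² to each: A:260, B:90, C:144, D:160 → nearest is B
(5, 4) — d² to each: A:41, B:101, C:101, D:37 → nearest is D
(13, 15) — d² to each: A:180, B:50, C:104, D:104 → nearest is B
(7, 18) — d² to each: A:117, B:17, C:233, D:185 → nearest is B
(5, 2) — d² to each: A:65, B:145, C:109, D:45 → nearest is D
Tally — A:1, B:3, C:2, D:2. B captures the most (3).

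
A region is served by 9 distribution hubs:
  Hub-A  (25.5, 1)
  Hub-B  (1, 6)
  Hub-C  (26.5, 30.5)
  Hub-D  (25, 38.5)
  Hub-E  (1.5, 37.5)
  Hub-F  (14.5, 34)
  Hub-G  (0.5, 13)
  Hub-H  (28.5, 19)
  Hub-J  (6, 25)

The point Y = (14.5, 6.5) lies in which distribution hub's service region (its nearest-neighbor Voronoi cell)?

Hub-A

Squared Euclidean distances:
d²(Y, Hub-A) = (14.5−25.5)² + (6.5−1)² = 121 + 30.25 = 151.25
d²(Y, Hub-B) = (14.5−1)² + (6.5−6)² = 182.25 + 0.25 = 182.5
d²(Y, Hub-C) = (14.5−26.5)² + (6.5−30.5)² = 144 + 576 = 720
d²(Y, Hub-D) = (14.5−25)² + (6.5−38.5)² = 110.25 + 1024 = 1134.25
d²(Y, Hub-E) = (14.5−1.5)² + (6.5−37.5)² = 169 + 961 = 1130
d²(Y, Hub-F) = (14.5−14.5)² + (6.5−34)² = 0 + 756.25 = 756.25
d²(Y, Hub-G) = (14.5−0.5)² + (6.5−13)² = 196 + 42.25 = 238.25
d²(Y, Hub-H) = (14.5−28.5)² + (6.5−19)² = 196 + 156.25 = 352.25
d²(Y, Hub-J) = (14.5−6)² + (6.5−25)² = 72.25 + 342.25 = 414.5
The smallest is to Hub-A, so Y lies in the Voronoi region of Hub-A.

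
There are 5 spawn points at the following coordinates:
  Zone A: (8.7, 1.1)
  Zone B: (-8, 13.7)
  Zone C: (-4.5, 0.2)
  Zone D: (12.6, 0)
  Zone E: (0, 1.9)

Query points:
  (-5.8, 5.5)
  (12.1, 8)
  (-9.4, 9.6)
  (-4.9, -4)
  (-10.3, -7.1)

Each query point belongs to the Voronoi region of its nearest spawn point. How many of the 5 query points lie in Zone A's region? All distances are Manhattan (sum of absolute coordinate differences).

0

(-5.8, 5.5) — d to each: Zone A:18.9, Zone B:10.4, Zone C:6.6, Zone D:23.9, Zone E:9.4 → nearest is Zone C
(12.1, 8) — d to each: Zone A:10.3, Zone B:25.8, Zone C:24.4, Zone D:8.5, Zone E:18.2 → nearest is Zone D
(-9.4, 9.6) — d to each: Zone A:26.6, Zone B:5.5, Zone C:14.3, Zone D:31.6, Zone E:17.1 → nearest is Zone B
(-4.9, -4) — d to each: Zone A:18.7, Zone B:20.8, Zone C:4.6, Zone D:21.5, Zone E:10.8 → nearest is Zone C
(-10.3, -7.1) — d to each: Zone A:27.2, Zone B:23.1, Zone C:13.1, Zone D:30, Zone E:19.3 → nearest is Zone C
0 of the 5 points have Zone A as nearest.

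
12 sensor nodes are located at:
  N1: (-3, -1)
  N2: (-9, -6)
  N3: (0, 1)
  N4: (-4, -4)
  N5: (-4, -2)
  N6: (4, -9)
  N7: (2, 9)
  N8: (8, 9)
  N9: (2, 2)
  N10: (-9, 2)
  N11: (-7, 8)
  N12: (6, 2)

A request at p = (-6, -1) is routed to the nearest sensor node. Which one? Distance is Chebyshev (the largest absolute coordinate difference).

N5

d(p,N1) = max(3, 0) = 3
d(p,N2) = max(3, 5) = 5
d(p,N3) = max(6, 2) = 6
d(p,N4) = max(2, 3) = 3
d(p,N5) = max(2, 1) = 2
d(p,N6) = max(10, 8) = 10
d(p,N7) = max(8, 10) = 10
d(p,N8) = max(14, 10) = 14
d(p,N9) = max(8, 3) = 8
d(p, N10) = max(3, 3) = 3
d(p, N11) = max(1, 9) = 9
d(p, N12) = max(12, 3) = 12
N5 is nearest.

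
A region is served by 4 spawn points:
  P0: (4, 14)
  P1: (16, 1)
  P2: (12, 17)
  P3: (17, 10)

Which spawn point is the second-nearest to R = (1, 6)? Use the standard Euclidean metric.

Compare squared distances (the ordering matches that of the actual distances):
|RP0|² = (1−4)² + (6−14)² = 9 + 64 = 73
|RP1|² = (1−16)² + (6−1)² = 225 + 25 = 250
|RP2|² = (1−12)² + (6−17)² = 121 + 121 = 242
|RP3|² = (1−17)² + (6−10)² = 256 + 16 = 272
Sorted ascending: P0, P2, P1, … — the second-nearest is P2.

P2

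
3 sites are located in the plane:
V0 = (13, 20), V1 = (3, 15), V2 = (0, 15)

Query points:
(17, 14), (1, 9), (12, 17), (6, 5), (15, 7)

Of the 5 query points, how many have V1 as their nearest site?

1

(17, 14) — d² to each: V0:52, V1:197, V2:290 → nearest is V0
(1, 9) — d² to each: V0:265, V1:40, V2:37 → nearest is V2
(12, 17) — d² to each: V0:10, V1:85, V2:148 → nearest is V0
(6, 5) — d² to each: V0:274, V1:109, V2:136 → nearest is V1
(15, 7) — d² to each: V0:173, V1:208, V2:289 → nearest is V0
1 of the 5 points has V1 as nearest.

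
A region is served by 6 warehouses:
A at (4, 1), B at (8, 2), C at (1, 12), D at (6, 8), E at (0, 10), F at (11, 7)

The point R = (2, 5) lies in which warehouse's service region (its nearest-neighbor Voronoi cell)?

A

Since √ is increasing, it suffices to compare squared distances:
|RA|² = (2−4)² + (5−1)² = 4 + 16 = 20
|RB|² = (2−8)² + (5−2)² = 36 + 9 = 45
|RC|² = (2−1)² + (5−12)² = 1 + 49 = 50
|RD|² = (2−6)² + (5−8)² = 16 + 9 = 25
|RE|² = (2−0)² + (5−10)² = 4 + 25 = 29
|RF|² = (2−11)² + (5−7)² = 81 + 4 = 85
Minimum is at A.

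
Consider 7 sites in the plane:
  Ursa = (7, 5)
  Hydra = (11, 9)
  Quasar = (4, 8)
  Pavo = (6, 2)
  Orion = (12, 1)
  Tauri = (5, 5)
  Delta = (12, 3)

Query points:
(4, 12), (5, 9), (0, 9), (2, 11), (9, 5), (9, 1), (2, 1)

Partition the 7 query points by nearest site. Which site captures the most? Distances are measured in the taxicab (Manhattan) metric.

Quasar

(4, 12) — d to each: Ursa:10, Hydra:10, Quasar:4, Pavo:12, Orion:19, Tauri:8, Delta:17 → nearest is Quasar
(5, 9) — d to each: Ursa:6, Hydra:6, Quasar:2, Pavo:8, Orion:15, Tauri:4, Delta:13 → nearest is Quasar
(0, 9) — d to each: Ursa:11, Hydra:11, Quasar:5, Pavo:13, Orion:20, Tauri:9, Delta:18 → nearest is Quasar
(2, 11) — d to each: Ursa:11, Hydra:11, Quasar:5, Pavo:13, Orion:20, Tauri:9, Delta:18 → nearest is Quasar
(9, 5) — d to each: Ursa:2, Hydra:6, Quasar:8, Pavo:6, Orion:7, Tauri:4, Delta:5 → nearest is Ursa
(9, 1) — d to each: Ursa:6, Hydra:10, Quasar:12, Pavo:4, Orion:3, Tauri:8, Delta:5 → nearest is Orion
(2, 1) — d to each: Ursa:9, Hydra:17, Quasar:9, Pavo:5, Orion:10, Tauri:7, Delta:12 → nearest is Pavo
Tally — Ursa:1, Quasar:4, Pavo:1, Orion:1. Quasar captures the most (4).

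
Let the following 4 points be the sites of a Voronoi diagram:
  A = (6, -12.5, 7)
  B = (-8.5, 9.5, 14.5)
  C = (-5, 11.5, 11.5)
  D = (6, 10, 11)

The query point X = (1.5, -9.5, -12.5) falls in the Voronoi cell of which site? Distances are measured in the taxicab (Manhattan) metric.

d(X,A) = |1.5−6| + |-9.5−(-12.5)| + |-12.5−7| = 4.5 + 3 + 19.5 = 27
d(X,B) = |1.5−(-8.5)| + |-9.5−9.5| + |-12.5−14.5| = 10 + 19 + 27 = 56
d(X,C) = |1.5−(-5)| + |-9.5−11.5| + |-12.5−11.5| = 6.5 + 21 + 24 = 51.5
d(X,D) = |1.5−6| + |-9.5−10| + |-12.5−11| = 4.5 + 19.5 + 23.5 = 47.5
The smallest is to A, so X lies in the Voronoi region of A.

A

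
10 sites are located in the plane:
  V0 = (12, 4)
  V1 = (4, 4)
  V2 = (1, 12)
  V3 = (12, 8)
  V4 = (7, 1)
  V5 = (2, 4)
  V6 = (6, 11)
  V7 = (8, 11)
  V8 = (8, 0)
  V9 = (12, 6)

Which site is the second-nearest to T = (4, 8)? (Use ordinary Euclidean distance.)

V1

Squared Euclidean distances:
|TV0|² = (4−12)² + (8−4)² = 64 + 16 = 80
|TV1|² = (4−4)² + (8−4)² = 0 + 16 = 16
|TV2|² = (4−1)² + (8−12)² = 9 + 16 = 25
|TV3|² = (4−12)² + (8−8)² = 64 + 0 = 64
|TV4|² = (4−7)² + (8−1)² = 9 + 49 = 58
|TV5|² = (4−2)² + (8−4)² = 4 + 16 = 20
|TV6|² = (4−6)² + (8−11)² = 4 + 9 = 13
|TV7|² = (4−8)² + (8−11)² = 16 + 9 = 25
|TV8|² = (4−8)² + (8−0)² = 16 + 64 = 80
|TV9|² = (4−12)² + (8−6)² = 64 + 4 = 68
Sorted ascending: V6, V1, V5, … — the second-nearest is V1.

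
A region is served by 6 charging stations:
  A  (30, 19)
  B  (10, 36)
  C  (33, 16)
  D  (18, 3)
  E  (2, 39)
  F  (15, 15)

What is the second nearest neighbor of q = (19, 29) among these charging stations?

Since √ is increasing, it suffices to compare squared distances:
|qA|² = (19−30)² + (29−19)² = 121 + 100 = 221
|qB|² = (19−10)² + (29−36)² = 81 + 49 = 130
|qC|² = (19−33)² + (29−16)² = 196 + 169 = 365
|qD|² = (19−18)² + (29−3)² = 1 + 676 = 677
|qE|² = (19−2)² + (29−39)² = 289 + 100 = 389
|qF|² = (19−15)² + (29−15)² = 16 + 196 = 212
Sorted ascending: B, F, A, … — the second-nearest is F.

F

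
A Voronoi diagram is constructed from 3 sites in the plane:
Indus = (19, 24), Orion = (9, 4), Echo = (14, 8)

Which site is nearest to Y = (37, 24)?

Indus

Compare squared distances (the ordering matches that of the actual distances):
d²(Y, Indus) = 324 + 0 = 324
d²(Y, Orion) = 784 + 400 = 1184
d²(Y, Echo) = 529 + 256 = 785
Indus is nearest.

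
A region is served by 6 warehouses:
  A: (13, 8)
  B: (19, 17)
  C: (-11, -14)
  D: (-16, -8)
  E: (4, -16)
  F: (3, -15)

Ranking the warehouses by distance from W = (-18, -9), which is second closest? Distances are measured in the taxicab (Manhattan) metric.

C

d(W,A) = |-18−13| + |-9−8| = 31 + 17 = 48
d(W,B) = |-18−19| + |-9−17| = 37 + 26 = 63
d(W,C) = |-18−(-11)| + |-9−(-14)| = 7 + 5 = 12
d(W,D) = |-18−(-16)| + |-9−(-8)| = 2 + 1 = 3
d(W,E) = |-18−4| + |-9−(-16)| = 22 + 7 = 29
d(W,F) = |-18−3| + |-9−(-15)| = 21 + 6 = 27
Sorted ascending: D, C, F, … — the second-nearest is C.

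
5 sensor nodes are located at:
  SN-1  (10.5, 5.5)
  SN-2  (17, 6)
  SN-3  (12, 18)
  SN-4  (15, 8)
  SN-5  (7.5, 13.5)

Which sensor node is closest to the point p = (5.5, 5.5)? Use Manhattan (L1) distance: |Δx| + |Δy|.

d(p, SN-1) = |5.5−10.5| + |5.5−5.5| = 5 + 0 = 5
d(p, SN-2) = |5.5−17| + |5.5−6| = 11.5 + 0.5 = 12
d(p, SN-3) = |5.5−12| + |5.5−18| = 6.5 + 12.5 = 19
d(p, SN-4) = |5.5−15| + |5.5−8| = 9.5 + 2.5 = 12
d(p, SN-5) = |5.5−7.5| + |5.5−13.5| = 2 + 8 = 10
Minimum is at SN-1.

SN-1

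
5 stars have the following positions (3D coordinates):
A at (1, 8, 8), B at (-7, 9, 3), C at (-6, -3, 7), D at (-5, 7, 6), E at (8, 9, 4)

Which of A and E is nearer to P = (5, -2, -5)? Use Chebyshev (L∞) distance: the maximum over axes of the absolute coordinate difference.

d(P,A) = max(4, 10, 13) = 13
d(P,E) = max(3, 11, 9) = 11
13 > 11, so E is closer.

E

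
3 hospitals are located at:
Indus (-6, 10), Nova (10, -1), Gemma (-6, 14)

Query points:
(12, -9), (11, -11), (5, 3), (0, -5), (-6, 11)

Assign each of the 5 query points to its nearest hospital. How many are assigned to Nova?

4

(12, -9) — d² to each: Indus:685, Nova:68, Gemma:853 → nearest is Nova
(11, -11) — d² to each: Indus:730, Nova:101, Gemma:914 → nearest is Nova
(5, 3) — d² to each: Indus:170, Nova:41, Gemma:242 → nearest is Nova
(0, -5) — d² to each: Indus:261, Nova:116, Gemma:397 → nearest is Nova
(-6, 11) — d² to each: Indus:1, Nova:400, Gemma:9 → nearest is Indus
4 of the 5 points have Nova as nearest.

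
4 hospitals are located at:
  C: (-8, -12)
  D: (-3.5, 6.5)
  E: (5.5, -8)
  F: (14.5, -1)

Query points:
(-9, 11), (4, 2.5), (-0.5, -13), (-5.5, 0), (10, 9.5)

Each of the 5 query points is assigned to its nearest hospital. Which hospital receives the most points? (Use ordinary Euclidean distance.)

(-9, 11) — d² to each: C:530, D:50.5, E:571.25, F:696.25 → nearest is D
(4, 2.5) — d² to each: C:354.25, D:72.25, E:112.5, F:122.5 → nearest is D
(-0.5, -13) — d² to each: C:57.25, D:389.25, E:61, F:369 → nearest is C
(-5.5, 0) — d² to each: C:150.25, D:46.25, E:185, F:401 → nearest is D
(10, 9.5) — d² to each: C:786.25, D:191.25, E:326.5, F:130.5 → nearest is F
Tally — C:1, D:3, F:1. D captures the most (3).

D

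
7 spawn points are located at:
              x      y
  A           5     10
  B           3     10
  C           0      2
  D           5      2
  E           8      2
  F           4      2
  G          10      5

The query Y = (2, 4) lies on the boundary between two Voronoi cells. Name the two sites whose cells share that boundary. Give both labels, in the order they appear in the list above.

C and F

Squared distances from Y to each site:
|YA|² = (2−5)² + (4−10)² = 9 + 36 = 45
|YB|² = (2−3)² + (4−10)² = 1 + 36 = 37
|YC|² = (2−0)² + (4−2)² = 4 + 4 = 8
|YD|² = (2−5)² + (4−2)² = 9 + 4 = 13
|YE|² = (2−8)² + (4−2)² = 36 + 4 = 40
|YF|² = (2−4)² + (4−2)² = 4 + 4 = 8
|YG|² = (2−10)² + (4−5)² = 64 + 1 = 65
Y is equidistant from C and F (both at squared distance 8), and every other site is strictly farther — so Y lies on the C–F Voronoi edge.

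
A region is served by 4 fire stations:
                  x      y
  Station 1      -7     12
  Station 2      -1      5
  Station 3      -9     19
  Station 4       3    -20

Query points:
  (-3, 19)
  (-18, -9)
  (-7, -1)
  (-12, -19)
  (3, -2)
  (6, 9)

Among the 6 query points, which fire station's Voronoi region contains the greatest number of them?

(-3, 19) — d² to each: Station 1:65, Station 2:200, Station 3:36, Station 4:1557 → nearest is Station 3
(-18, -9) — d² to each: Station 1:562, Station 2:485, Station 3:865, Station 4:562 → nearest is Station 2
(-7, -1) — d² to each: Station 1:169, Station 2:72, Station 3:404, Station 4:461 → nearest is Station 2
(-12, -19) — d² to each: Station 1:986, Station 2:697, Station 3:1453, Station 4:226 → nearest is Station 4
(3, -2) — d² to each: Station 1:296, Station 2:65, Station 3:585, Station 4:324 → nearest is Station 2
(6, 9) — d² to each: Station 1:178, Station 2:65, Station 3:325, Station 4:850 → nearest is Station 2
Tally — Station 2:4, Station 3:1, Station 4:1. Station 2 captures the most (4).

Station 2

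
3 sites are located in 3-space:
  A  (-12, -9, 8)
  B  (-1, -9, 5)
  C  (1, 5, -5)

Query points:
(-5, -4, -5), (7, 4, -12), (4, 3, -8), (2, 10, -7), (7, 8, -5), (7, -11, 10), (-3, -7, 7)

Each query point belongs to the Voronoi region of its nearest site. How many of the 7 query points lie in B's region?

2

(-5, -4, -5) — d² to each: A:243, B:141, C:117 → nearest is C
(7, 4, -12) — d² to each: A:930, B:522, C:86 → nearest is C
(4, 3, -8) — d² to each: A:656, B:338, C:22 → nearest is C
(2, 10, -7) — d² to each: A:782, B:514, C:30 → nearest is C
(7, 8, -5) — d² to each: A:819, B:453, C:45 → nearest is C
(7, -11, 10) — d² to each: A:369, B:93, C:517 → nearest is B
(-3, -7, 7) — d² to each: A:86, B:12, C:304 → nearest is B
2 of the 7 points have B as nearest.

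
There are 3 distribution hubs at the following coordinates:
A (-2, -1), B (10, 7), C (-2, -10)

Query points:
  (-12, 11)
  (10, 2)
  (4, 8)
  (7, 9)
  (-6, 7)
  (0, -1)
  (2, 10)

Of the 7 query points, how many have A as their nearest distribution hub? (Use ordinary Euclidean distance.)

(-12, 11) — d² to each: A:244, B:500, C:541 → nearest is A
(10, 2) — d² to each: A:153, B:25, C:288 → nearest is B
(4, 8) — d² to each: A:117, B:37, C:360 → nearest is B
(7, 9) — d² to each: A:181, B:13, C:442 → nearest is B
(-6, 7) — d² to each: A:80, B:256, C:305 → nearest is A
(0, -1) — d² to each: A:4, B:164, C:85 → nearest is A
(2, 10) — d² to each: A:137, B:73, C:416 → nearest is B
3 of the 7 points have A as nearest.

3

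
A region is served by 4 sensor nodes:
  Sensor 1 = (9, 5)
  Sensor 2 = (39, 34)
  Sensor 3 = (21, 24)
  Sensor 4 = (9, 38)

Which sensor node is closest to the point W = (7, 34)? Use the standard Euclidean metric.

Sensor 4

Squared Euclidean distances:
d²(W, Sensor 1) = (7−9)² + (34−5)² = 4 + 841 = 845
d²(W, Sensor 2) = (7−39)² + (34−34)² = 1024 + 0 = 1024
d²(W, Sensor 3) = (7−21)² + (34−24)² = 196 + 100 = 296
d²(W, Sensor 4) = (7−9)² + (34−38)² = 4 + 16 = 20
Sensor 4 is nearest.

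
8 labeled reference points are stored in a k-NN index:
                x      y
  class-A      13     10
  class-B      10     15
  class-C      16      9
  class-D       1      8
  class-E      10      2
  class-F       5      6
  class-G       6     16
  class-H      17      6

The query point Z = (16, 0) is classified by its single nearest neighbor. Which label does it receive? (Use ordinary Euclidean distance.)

Squared Euclidean distances:
d²(Z, class-A) = (16−13)² + (0−10)² = 9 + 100 = 109
d²(Z, class-B) = (16−10)² + (0−15)² = 36 + 225 = 261
d²(Z, class-C) = (16−16)² + (0−9)² = 0 + 81 = 81
d²(Z, class-D) = (16−1)² + (0−8)² = 225 + 64 = 289
d²(Z, class-E) = (16−10)² + (0−2)² = 36 + 4 = 40
d²(Z, class-F) = (16−5)² + (0−6)² = 121 + 36 = 157
d²(Z, class-G) = (16−6)² + (0−16)² = 100 + 256 = 356
d²(Z, class-H) = (16−17)² + (0−6)² = 1 + 36 = 37
class-H is nearest.

class-H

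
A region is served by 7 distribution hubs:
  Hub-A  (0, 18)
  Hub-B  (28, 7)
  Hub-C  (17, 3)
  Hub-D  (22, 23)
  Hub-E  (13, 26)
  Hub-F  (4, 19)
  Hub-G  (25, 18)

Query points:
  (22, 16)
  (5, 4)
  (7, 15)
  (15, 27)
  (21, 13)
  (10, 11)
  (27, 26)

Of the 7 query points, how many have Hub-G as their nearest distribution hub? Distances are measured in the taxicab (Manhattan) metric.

(22, 16) — d to each: Hub-A:24, Hub-B:15, Hub-C:18, Hub-D:7, Hub-E:19, Hub-F:21, Hub-G:5 → nearest is Hub-G
(5, 4) — d to each: Hub-A:19, Hub-B:26, Hub-C:13, Hub-D:36, Hub-E:30, Hub-F:16, Hub-G:34 → nearest is Hub-C
(7, 15) — d to each: Hub-A:10, Hub-B:29, Hub-C:22, Hub-D:23, Hub-E:17, Hub-F:7, Hub-G:21 → nearest is Hub-F
(15, 27) — d to each: Hub-A:24, Hub-B:33, Hub-C:26, Hub-D:11, Hub-E:3, Hub-F:19, Hub-G:19 → nearest is Hub-E
(21, 13) — d to each: Hub-A:26, Hub-B:13, Hub-C:14, Hub-D:11, Hub-E:21, Hub-F:23, Hub-G:9 → nearest is Hub-G
(10, 11) — d to each: Hub-A:17, Hub-B:22, Hub-C:15, Hub-D:24, Hub-E:18, Hub-F:14, Hub-G:22 → nearest is Hub-F
(27, 26) — d to each: Hub-A:35, Hub-B:20, Hub-C:33, Hub-D:8, Hub-E:14, Hub-F:30, Hub-G:10 → nearest is Hub-D
2 of the 7 points have Hub-G as nearest.

2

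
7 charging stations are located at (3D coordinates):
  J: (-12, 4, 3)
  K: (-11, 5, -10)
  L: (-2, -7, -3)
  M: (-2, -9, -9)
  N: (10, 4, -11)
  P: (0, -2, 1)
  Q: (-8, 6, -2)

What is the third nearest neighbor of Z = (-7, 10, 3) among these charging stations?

Since √ is increasing, it suffices to compare squared distances:
|ZJ|² = (-7−(-12))² + (10−4)² + (3−3)² = 25 + 36 + 0 = 61
|ZK|² = (-7−(-11))² + (10−5)² + (3−(-10))² = 16 + 25 + 169 = 210
|ZL|² = (-7−(-2))² + (10−(-7))² + (3−(-3))² = 25 + 289 + 36 = 350
|ZM|² = (-7−(-2))² + (10−(-9))² + (3−(-9))² = 25 + 361 + 144 = 530
|ZN|² = (-7−10)² + (10−4)² + (3−(-11))² = 289 + 36 + 196 = 521
|ZP|² = (-7−0)² + (10−(-2))² + (3−1)² = 49 + 144 + 4 = 197
|ZQ|² = (-7−(-8))² + (10−6)² + (3−(-2))² = 1 + 16 + 25 = 42
Sorted ascending: Q, J, P, K, … — the third-nearest is P.

P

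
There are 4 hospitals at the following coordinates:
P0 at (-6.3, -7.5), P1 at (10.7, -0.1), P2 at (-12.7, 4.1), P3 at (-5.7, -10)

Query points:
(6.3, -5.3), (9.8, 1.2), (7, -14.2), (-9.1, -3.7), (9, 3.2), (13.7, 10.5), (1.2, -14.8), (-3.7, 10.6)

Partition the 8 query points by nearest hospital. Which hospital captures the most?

(6.3, -5.3) — d² to each: P0:163.6, P1:46.4, P2:449.36, P3:166.09 → nearest is P1
(9.8, 1.2) — d² to each: P0:334.9, P1:2.5, P2:514.66, P3:365.69 → nearest is P1
(7, -14.2) — d² to each: P0:221.78, P1:212.5, P2:722.98, P3:178.93 → nearest is P3
(-9.1, -3.7) — d² to each: P0:22.28, P1:405, P2:73.8, P3:51.25 → nearest is P0
(9, 3.2) — d² to each: P0:348.58, P1:13.78, P2:471.7, P3:390.33 → nearest is P1
(13.7, 10.5) — d² to each: P0:724, P1:121.36, P2:737.92, P3:796.61 → nearest is P1
(1.2, -14.8) — d² to each: P0:109.54, P1:306.34, P2:550.42, P3:70.65 → nearest is P3
(-3.7, 10.6) — d² to each: P0:334.37, P1:321.85, P2:123.25, P3:428.36 → nearest is P2
Tally — P0:1, P1:4, P2:1, P3:2. P1 captures the most (4).

P1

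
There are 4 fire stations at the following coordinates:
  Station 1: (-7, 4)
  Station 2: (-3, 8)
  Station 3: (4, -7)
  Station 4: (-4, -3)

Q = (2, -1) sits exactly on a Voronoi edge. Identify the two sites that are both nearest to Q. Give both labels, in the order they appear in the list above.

Squared distances from Q to each site:
d²(Q, Station 1) = (2−(-7))² + (-1−4)² = 81 + 25 = 106
d²(Q, Station 2) = (2−(-3))² + (-1−8)² = 25 + 81 = 106
d²(Q, Station 3) = (2−4)² + (-1−(-7))² = 4 + 36 = 40
d²(Q, Station 4) = (2−(-4))² + (-1−(-3))² = 36 + 4 = 40
Q is equidistant from Station 3 and Station 4 (both at squared distance 40), and every other site is strictly farther — so Q lies on the Station 3–Station 4 Voronoi edge.

Station 3 and Station 4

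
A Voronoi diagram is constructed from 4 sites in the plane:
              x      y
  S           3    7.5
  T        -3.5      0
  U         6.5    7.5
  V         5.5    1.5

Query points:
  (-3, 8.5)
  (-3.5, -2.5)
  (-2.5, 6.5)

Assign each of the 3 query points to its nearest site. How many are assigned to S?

(-3, 8.5) — d² to each: S:37, T:72.5, U:91.25, V:121.25 → nearest is S
(-3.5, -2.5) — d² to each: S:142.25, T:6.25, U:200, V:97 → nearest is T
(-2.5, 6.5) — d² to each: S:31.25, T:43.25, U:82, V:89 → nearest is S
2 of the 3 points have S as nearest.

2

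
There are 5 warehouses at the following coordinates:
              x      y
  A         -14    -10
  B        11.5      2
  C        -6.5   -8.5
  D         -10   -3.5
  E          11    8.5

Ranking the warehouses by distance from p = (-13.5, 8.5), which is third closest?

Squared Euclidean distances:
|pA|² = (-13.5−(-14))² + (8.5−(-10))² = 0.25 + 342.25 = 342.5
|pB|² = (-13.5−11.5)² + (8.5−2)² = 625 + 42.25 = 667.25
|pC|² = (-13.5−(-6.5))² + (8.5−(-8.5))² = 49 + 289 = 338
|pD|² = (-13.5−(-10))² + (8.5−(-3.5))² = 12.25 + 144 = 156.25
|pE|² = (-13.5−11)² + (8.5−8.5)² = 600.25 + 0 = 600.25
Sorted ascending: D, C, A, E, … — the third-nearest is A.

A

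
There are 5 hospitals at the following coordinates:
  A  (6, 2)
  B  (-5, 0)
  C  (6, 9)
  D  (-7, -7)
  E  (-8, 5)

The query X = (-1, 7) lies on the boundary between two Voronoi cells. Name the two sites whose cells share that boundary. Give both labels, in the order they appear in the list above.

C and E

Squared distances from X to each site:
|XA|² = (-1−6)² + (7−2)² = 49 + 25 = 74
|XB|² = (-1−(-5))² + (7−0)² = 16 + 49 = 65
|XC|² = (-1−6)² + (7−9)² = 49 + 4 = 53
|XD|² = (-1−(-7))² + (7−(-7))² = 36 + 196 = 232
|XE|² = (-1−(-8))² + (7−5)² = 49 + 4 = 53
X is equidistant from C and E (both at squared distance 53), and every other site is strictly farther — so X lies on the C–E Voronoi edge.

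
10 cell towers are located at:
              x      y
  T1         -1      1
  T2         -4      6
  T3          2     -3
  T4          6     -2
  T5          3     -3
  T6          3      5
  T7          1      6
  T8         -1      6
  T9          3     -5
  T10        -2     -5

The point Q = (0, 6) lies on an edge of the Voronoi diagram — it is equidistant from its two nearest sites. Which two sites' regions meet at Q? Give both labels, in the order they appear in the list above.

T7 and T8

Squared distances from Q to each site:
|QT1|² = (0−(-1))² + (6−1)² = 1 + 25 = 26
|QT2|² = (0−(-4))² + (6−6)² = 16 + 0 = 16
|QT3|² = (0−2)² + (6−(-3))² = 4 + 81 = 85
|QT4|² = (0−6)² + (6−(-2))² = 36 + 64 = 100
|QT5|² = (0−3)² + (6−(-3))² = 9 + 81 = 90
|QT6|² = (0−3)² + (6−5)² = 9 + 1 = 10
|QT7|² = (0−1)² + (6−6)² = 1 + 0 = 1
|QT8|² = (0−(-1))² + (6−6)² = 1 + 0 = 1
|QT9|² = (0−3)² + (6−(-5))² = 9 + 121 = 130
d²(Q, T10) = (0−(-2))² + (6−(-5))² = 4 + 121 = 125
Q is equidistant from T7 and T8 (both at squared distance 1), and every other site is strictly farther — so Q lies on the T7–T8 Voronoi edge.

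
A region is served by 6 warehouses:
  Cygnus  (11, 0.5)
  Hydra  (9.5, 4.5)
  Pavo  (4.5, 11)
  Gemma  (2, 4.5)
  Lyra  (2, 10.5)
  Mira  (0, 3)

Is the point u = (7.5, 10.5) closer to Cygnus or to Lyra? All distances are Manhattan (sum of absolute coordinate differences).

Lyra

d(u, Cygnus) = |7.5−11| + |10.5−0.5| = 3.5 + 10 = 13.5
d(u, Lyra) = |7.5−2| + |10.5−10.5| = 5.5 + 0 = 5.5
13.5 > 5.5, so Lyra is closer.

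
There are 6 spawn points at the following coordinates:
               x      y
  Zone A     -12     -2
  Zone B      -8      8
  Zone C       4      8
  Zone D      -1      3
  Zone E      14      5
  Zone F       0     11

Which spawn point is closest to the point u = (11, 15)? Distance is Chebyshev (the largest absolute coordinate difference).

d(u, Zone A) = max(23, 17) = 23
d(u, Zone B) = max(19, 7) = 19
d(u, Zone C) = max(7, 7) = 7
d(u, Zone D) = max(12, 12) = 12
d(u, Zone E) = max(3, 10) = 10
d(u, Zone F) = max(11, 4) = 11
Zone C is nearest.

Zone C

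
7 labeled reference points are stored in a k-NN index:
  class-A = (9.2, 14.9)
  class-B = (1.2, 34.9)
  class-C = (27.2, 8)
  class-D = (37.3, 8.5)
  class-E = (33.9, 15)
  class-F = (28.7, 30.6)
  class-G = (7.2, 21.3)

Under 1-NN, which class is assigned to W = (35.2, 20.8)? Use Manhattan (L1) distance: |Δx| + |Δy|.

class-E

d(W, class-A) = |35.2−9.2| + |20.8−14.9| = 26 + 5.9 = 31.9
d(W, class-B) = |35.2−1.2| + |20.8−34.9| = 34 + 14.1 = 48.1
d(W, class-C) = |35.2−27.2| + |20.8−8| = 8 + 12.8 = 20.8
d(W, class-D) = |35.2−37.3| + |20.8−8.5| = 2.1 + 12.3 = 14.4
d(W, class-E) = |35.2−33.9| + |20.8−15| = 1.3 + 5.8 = 7.1
d(W, class-F) = |35.2−28.7| + |20.8−30.6| = 6.5 + 9.8 = 16.3
d(W, class-G) = |35.2−7.2| + |20.8−21.3| = 28 + 0.5 = 28.5
Minimum is at class-E.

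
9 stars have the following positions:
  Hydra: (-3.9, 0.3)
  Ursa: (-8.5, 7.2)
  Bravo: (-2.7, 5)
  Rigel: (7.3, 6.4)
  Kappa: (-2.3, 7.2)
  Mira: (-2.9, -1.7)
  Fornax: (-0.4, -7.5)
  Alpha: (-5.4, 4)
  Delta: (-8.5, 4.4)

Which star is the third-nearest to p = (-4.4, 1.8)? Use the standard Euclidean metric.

Bravo

Compare squared distances (the ordering matches that of the actual distances):
d²(p, Hydra) = (-4.4−(-3.9))² + (1.8−0.3)² = 0.25 + 2.25 = 2.5
d²(p, Ursa) = (-4.4−(-8.5))² + (1.8−7.2)² = 16.81 + 29.16 = 45.97
d²(p, Bravo) = (-4.4−(-2.7))² + (1.8−5)² = 2.89 + 10.24 = 13.13
d²(p, Rigel) = (-4.4−7.3)² + (1.8−6.4)² = 136.89 + 21.16 = 158.05
d²(p, Kappa) = (-4.4−(-2.3))² + (1.8−7.2)² = 4.41 + 29.16 = 33.57
d²(p, Mira) = (-4.4−(-2.9))² + (1.8−(-1.7))² = 2.25 + 12.25 = 14.5
d²(p, Fornax) = (-4.4−(-0.4))² + (1.8−(-7.5))² = 16 + 86.49 = 102.49
d²(p, Alpha) = (-4.4−(-5.4))² + (1.8−4)² = 1 + 4.84 = 5.84
d²(p, Delta) = (-4.4−(-8.5))² + (1.8−4.4)² = 16.81 + 6.76 = 23.57
Sorted ascending: Hydra, Alpha, Bravo, Mira, … — the third-nearest is Bravo.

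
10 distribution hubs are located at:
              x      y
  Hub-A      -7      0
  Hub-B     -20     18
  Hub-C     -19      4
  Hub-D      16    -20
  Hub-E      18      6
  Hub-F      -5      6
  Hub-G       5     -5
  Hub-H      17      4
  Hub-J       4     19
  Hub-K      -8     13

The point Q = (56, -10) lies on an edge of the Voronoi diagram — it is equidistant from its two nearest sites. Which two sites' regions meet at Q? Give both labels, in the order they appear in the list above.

Squared distances from Q to each site:
d²(Q, Hub-A) = (56−(-7))² + (-10−0)² = 3969 + 100 = 4069
d²(Q, Hub-B) = (56−(-20))² + (-10−18)² = 5776 + 784 = 6560
d²(Q, Hub-C) = (56−(-19))² + (-10−4)² = 5625 + 196 = 5821
d²(Q, Hub-D) = (56−16)² + (-10−(-20))² = 1600 + 100 = 1700
d²(Q, Hub-E) = (56−18)² + (-10−6)² = 1444 + 256 = 1700
d²(Q, Hub-F) = (56−(-5))² + (-10−6)² = 3721 + 256 = 3977
d²(Q, Hub-G) = (56−5)² + (-10−(-5))² = 2601 + 25 = 2626
d²(Q, Hub-H) = (56−17)² + (-10−4)² = 1521 + 196 = 1717
d²(Q, Hub-J) = (56−4)² + (-10−19)² = 2704 + 841 = 3545
d²(Q, Hub-K) = (56−(-8))² + (-10−13)² = 4096 + 529 = 4625
Q is equidistant from Hub-D and Hub-E (both at squared distance 1700), and every other site is strictly farther — so Q lies on the Hub-D–Hub-E Voronoi edge.

Hub-D and Hub-E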